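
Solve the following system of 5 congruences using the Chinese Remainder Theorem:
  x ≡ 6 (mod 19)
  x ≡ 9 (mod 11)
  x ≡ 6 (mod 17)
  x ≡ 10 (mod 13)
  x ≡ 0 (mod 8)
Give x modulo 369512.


Product of moduli M = 19 · 11 · 17 · 13 · 8 = 369512.
Merge one congruence at a time:
  Start: x ≡ 6 (mod 19).
  Combine with x ≡ 9 (mod 11); new modulus lcm = 209.
    Write x = 6 + 19·t and substitute into x ≡ 9 (mod 11): 19·t ≡ 9 − 6 = 3 (mod 11).
    Reduce coefficients mod 11: 8·t ≡ 3 (mod 11).
    The inverse of 8 mod 11 is 7 (since 8·7 = 56 = 5·11 + 1), so t ≡ 7·3 = 21 ≡ 10 (mod 11).
    Then x = 6 + 19·10 = 196, valid modulo lcm(19, 11) = 209: x ≡ 196 (mod 209).
  Combine with x ≡ 6 (mod 17); new modulus lcm = 3553.
    Write x = 196 + 209·t and substitute into x ≡ 6 (mod 17): 209·t ≡ 6 − 196 = -190 (mod 17).
    Reduce coefficients mod 17: 5·t ≡ 14 (mod 17).
    The inverse of 5 mod 17 is 7 (since 5·7 = 35 = 2·17 + 1), so t ≡ 7·14 = 98 ≡ 13 (mod 17).
    Then x = 196 + 209·13 = 2913, valid modulo lcm(209, 17) = 3553: x ≡ 2913 (mod 3553).
  Combine with x ≡ 10 (mod 13); new modulus lcm = 46189.
    Write x = 2913 + 3553·t and substitute into x ≡ 10 (mod 13): 3553·t ≡ 10 − 2913 = -2903 (mod 13).
    Reduce coefficients mod 13: 4·t ≡ 9 (mod 13).
    The inverse of 4 mod 13 is 10 (since 4·10 = 40 = 3·13 + 1), so t ≡ 10·9 = 90 ≡ 12 (mod 13).
    Then x = 2913 + 3553·12 = 45549, valid modulo lcm(3553, 13) = 46189: x ≡ 45549 (mod 46189).
  Combine with x ≡ 0 (mod 8); new modulus lcm = 369512.
    Write x = 45549 + 46189·t and substitute into x ≡ 0 (mod 8): 46189·t ≡ 0 − 45549 = -45549 (mod 8).
    Reduce coefficients mod 8: 5·t ≡ 3 (mod 8).
    The inverse of 5 mod 8 is 5 (since 5·5 = 25 = 3·8 + 1), so t ≡ 5·3 = 15 ≡ 7 (mod 8).
    Then x = 45549 + 46189·7 = 368872, valid modulo lcm(46189, 8) = 369512: x ≡ 368872 (mod 369512).
Verify against each original: 368872 mod 19 = 6, 368872 mod 11 = 9, 368872 mod 17 = 6, 368872 mod 13 = 10, 368872 mod 8 = 0.

x ≡ 368872 (mod 369512).


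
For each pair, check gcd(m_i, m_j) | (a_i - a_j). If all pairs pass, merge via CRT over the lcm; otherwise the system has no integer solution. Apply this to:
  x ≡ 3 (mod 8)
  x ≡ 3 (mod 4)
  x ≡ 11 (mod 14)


Moduli 8, 4, 14 are not pairwise coprime, so CRT works modulo lcm(m_i) when all pairwise compatibility conditions hold.
Pairwise compatibility: gcd(m_i, m_j) must divide a_i - a_j for every pair.
Merge one congruence at a time:
  Start: x ≡ 3 (mod 8).
  Combine with x ≡ 3 (mod 4): gcd(8, 4) = 4; 3 - 3 = 0, which IS divisible by 4, so compatible.
    Write x = 3 + 8·t and substitute into x ≡ 3 (mod 4): 8·t ≡ 3 − 3 = 0 (mod 4).
    Divide the congruence (and modulus) by g = 4: 2·t ≡ 0 (mod 1).
    Modulo 1 every t works; take t = 0.
    Then x = 3 + 8·0 = 3, valid modulo lcm(8, 4) = 8: x ≡ 3 (mod 8).
  Combine with x ≡ 11 (mod 14): gcd(8, 14) = 2; 11 - 3 = 8, which IS divisible by 2, so compatible.
    Write x = 3 + 8·t and substitute into x ≡ 11 (mod 14): 8·t ≡ 11 − 3 = 8 (mod 14).
    Divide the congruence (and modulus) by g = 2: 4·t ≡ 4 (mod 7).
    The inverse of 4 mod 7 is 2 (since 4·2 = 8 = 1·7 + 1), so t ≡ 2·4 = 8 ≡ 1 (mod 7).
    Then x = 3 + 8·1 = 11, valid modulo lcm(8, 14) = 56: x ≡ 11 (mod 56).
Verify: 11 mod 8 = 3, 11 mod 4 = 3, 11 mod 14 = 11.

x ≡ 11 (mod 56).


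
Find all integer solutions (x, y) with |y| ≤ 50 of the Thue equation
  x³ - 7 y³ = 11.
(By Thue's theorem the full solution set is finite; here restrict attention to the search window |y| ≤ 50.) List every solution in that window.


The equation is x³ - 7y³ = 11. For fixed y, x³ = 7·y³ + 11, so a solution requires the RHS to be a perfect cube.
Strategy: iterate y from -50 to 50, compute RHS = 7·y³ + 11, and check whether it is a (positive or negative) perfect cube.
Check small values of y:
  y = 0: RHS = 11 is not a perfect cube.
  y = 1: RHS = 18 is not a perfect cube.
  y = -1: RHS = 4 is not a perfect cube.
  y = 2: RHS = 67 is not a perfect cube.
  y = -2: RHS = -45 is not a perfect cube.
  y = 3: RHS = 200 is not a perfect cube.
  y = -3: RHS = -178 is not a perfect cube.
Continuing the search up to |y| = 50 finds no solutions either.
No (x, y) in the scanned range satisfies the equation.

No integer solutions with |y| ≤ 50.


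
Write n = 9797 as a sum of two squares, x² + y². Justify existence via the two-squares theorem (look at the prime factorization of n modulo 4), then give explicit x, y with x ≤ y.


Step 1: Factor n = 9797 = 97 · 101.
Step 2: Check the mod-4 condition on each prime factor: 97 ≡ 1 (mod 4), exponent 1; 101 ≡ 1 (mod 4), exponent 1.
All primes ≡ 3 (mod 4) appear to even exponent (or don't appear), so by the two-squares theorem n IS expressible as a sum of two squares.
Step 3: Build a representation. Here n = 97 · 101 is a product of primes ≡ 1 (mod 4). Each prime p ≡ 1 (mod 4) is itself a sum of two squares; find a² by testing p − a² for a perfect square:
  97: 97 − 1² = 96, 97 − 2² = 93, 97 − 3² = 88, 97 − 4² = 81 = 9² ⇒ 97 = 4² + 9².
  101: 101 − 1² = 100 = 10² ⇒ 101 = 1² + 10².
  Combine using the Brahmagupta–Fibonacci identity (a² + b²)(c² + d²) = (ac − bd)² + (ad + bc)² = (ac + bd)² + (ad − bc)²:
  97 · 101 = 9797: from (4² + 9²)(1² + 10²), take (4·1 − 9·10, 4·10 + 9·1) = (4 − 90, 40 + 9) = (-86, 49); dropping signs (only squares matter) gives (86, 49); check 86² + 49² = 7396 + 2401 = 9797 ✓.
Step 4: Order so x ≤ y and verify: 49² + 86² = 2401 + 7396 = 9797 = n. ✓

n = 9797 = 49² + 86² (one valid representation with x ≤ y).


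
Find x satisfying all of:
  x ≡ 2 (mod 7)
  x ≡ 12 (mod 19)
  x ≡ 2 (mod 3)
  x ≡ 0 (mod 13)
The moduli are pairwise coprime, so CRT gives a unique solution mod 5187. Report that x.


Product of moduli M = 7 · 19 · 3 · 13 = 5187.
Merge one congruence at a time:
  Start: x ≡ 2 (mod 7).
  Combine with x ≡ 12 (mod 19); new modulus lcm = 133.
    Write x = 2 + 7·t and substitute into x ≡ 12 (mod 19): 7·t ≡ 12 − 2 = 10 (mod 19).
    The inverse of 7 mod 19 is 11 (since 7·11 = 77 = 4·19 + 1), so t ≡ 11·10 = 110 ≡ 15 (mod 19).
    Then x = 2 + 7·15 = 107, valid modulo lcm(7, 19) = 133: x ≡ 107 (mod 133).
  Combine with x ≡ 2 (mod 3); new modulus lcm = 399.
    Write x = 107 + 133·t and substitute into x ≡ 2 (mod 3): 133·t ≡ 2 − 107 = -105 (mod 3).
    Reduce coefficients mod 3: 1·t ≡ 0 (mod 3).
    So t ≡ 0 (mod 3).
    Then x = 107 + 133·0 = 107, valid modulo lcm(133, 3) = 399: x ≡ 107 (mod 399).
  Combine with x ≡ 0 (mod 13); new modulus lcm = 5187.
    Write x = 107 + 399·t and substitute into x ≡ 0 (mod 13): 399·t ≡ 0 − 107 = -107 (mod 13).
    Reduce coefficients mod 13: 9·t ≡ 10 (mod 13).
    The inverse of 9 mod 13 is 3 (since 9·3 = 27 = 2·13 + 1), so t ≡ 3·10 = 30 ≡ 4 (mod 13).
    Then x = 107 + 399·4 = 1703, valid modulo lcm(399, 13) = 5187: x ≡ 1703 (mod 5187).
Verify against each original: 1703 mod 7 = 2, 1703 mod 19 = 12, 1703 mod 3 = 2, 1703 mod 13 = 0.

x ≡ 1703 (mod 5187).


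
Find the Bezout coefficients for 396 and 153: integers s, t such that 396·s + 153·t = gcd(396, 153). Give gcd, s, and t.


Euclidean algorithm on (396, 153) — divide until remainder is 0:
  396 = 2 · 153 + 90
  153 = 1 · 90 + 63
  90 = 1 · 63 + 27
  63 = 2 · 27 + 9
  27 = 3 · 9 + 0
gcd(396, 153) = 9.
Track Bezout coefficients alongside the remainders: start with r₀ = 396 = a·1 + b·0 (s = 1, t = 0) and r₁ = 153 = a·0 + b·1 (s = 0, t = 1); each new remainder r_{k+1} = r_{k-1} − q_k·r_k inherits s_{k+1} = s_{k-1} − q_k·s_k, t_{k+1} = t_{k-1} − q_k·t_k, so r_k = a·s_k + b·t_k at every step:
  q = 2: r = 90, s = 1 − 2·0 = 1, t = 0 − 2·1 = -2  (check: 396·1 + 153·(-2) = 90)
  q = 1: r = 63, s = 0 − 1·1 = -1, t = 1 − 1·(-2) = 3  (check: 396·(-1) + 153·3 = 63)
  q = 1: r = 27, s = 1 − 1·(-1) = 2, t = -2 − 1·3 = -5  (check: 396·2 + 153·(-5) = 27)
  q = 2: r = 9, s = -1 − 2·2 = -5, t = 3 − 2·(-5) = 13  (check: 396·(-5) + 153·13 = 9)
The row with r = 9 (the gcd) gives the Bezout coefficients s = -5, t = 13.
Result: 396 · (-5) + 153 · (13) = 9.

gcd(396, 153) = 9; s = -5, t = 13 (check: 396·(-5) + 153·13 = 9).


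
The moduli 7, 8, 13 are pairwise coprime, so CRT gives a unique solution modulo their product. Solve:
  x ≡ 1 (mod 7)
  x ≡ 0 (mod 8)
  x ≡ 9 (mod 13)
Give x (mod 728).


Moduli 7, 8, 13 are pairwise coprime; by CRT there is a unique solution modulo M = 7 · 8 · 13 = 728.
Solve pairwise, accumulating the modulus:
  Start with x ≡ 1 (mod 7).
  Combine with x ≡ 0 (mod 8): since gcd(7, 8) = 1, we get a unique residue mod 56.
    Write x = 1 + 7·t and substitute into x ≡ 0 (mod 8): 7·t ≡ 0 − 1 = -1 (mod 8).
    Reduce coefficients mod 8: 7·t ≡ 7 (mod 8).
    The inverse of 7 mod 8 is 7 (since 7·7 = 49 = 6·8 + 1), so t ≡ 7·7 = 49 ≡ 1 (mod 8).
    Then x = 1 + 7·1 = 8, valid modulo lcm(7, 8) = 56: x ≡ 8 (mod 56).
  Combine with x ≡ 9 (mod 13): since gcd(56, 13) = 1, we get a unique residue mod 728.
    Write x = 8 + 56·t and substitute into x ≡ 9 (mod 13): 56·t ≡ 9 − 8 = 1 (mod 13).
    Reduce coefficients mod 13: 4·t ≡ 1 (mod 13).
    The inverse of 4 mod 13 is 10 (since 4·10 = 40 = 3·13 + 1), so t ≡ 10·1 = 10 ≡ 10 (mod 13).
    Then x = 8 + 56·10 = 568, valid modulo lcm(56, 13) = 728: x ≡ 568 (mod 728).
Verify: 568 mod 7 = 1 ✓, 568 mod 8 = 0 ✓, 568 mod 13 = 9 ✓.

x ≡ 568 (mod 728).


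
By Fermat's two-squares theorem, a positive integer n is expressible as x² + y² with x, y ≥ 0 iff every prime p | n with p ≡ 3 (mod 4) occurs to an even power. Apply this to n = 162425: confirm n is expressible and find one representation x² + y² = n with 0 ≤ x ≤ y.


Step 1: Factor n = 162425 = 5^2 · 73 · 89.
Step 2: Check the mod-4 condition on each prime factor: 5 ≡ 1 (mod 4), exponent 2; 73 ≡ 1 (mod 4), exponent 1; 89 ≡ 1 (mod 4), exponent 1.
All primes ≡ 3 (mod 4) appear to even exponent (or don't appear), so by the two-squares theorem n IS expressible as a sum of two squares.
Step 3: Build a representation. Group n = k² · m with k = 5 and m = 73 · 89 = 6497 (a product of primes ≡ 1 (mod 4)); a representation of m scales to one of n via (k·x)² + (k·y)² = k²(x² + y²). Each prime p ≡ 1 (mod 4) is itself a sum of two squares; find a² by testing p − a² for a perfect square:
  73: 73 − 1² = 72, 73 − 2² = 69, 73 − 3² = 64 = 8² ⇒ 73 = 3² + 8².
  89: 89 − 1² = 88, 89 − 2² = 85, 89 − 3² = 80, 89 − 4² = 73, 89 − 5² = 64 = 8² ⇒ 89 = 5² + 8².
  Combine using the Brahmagupta–Fibonacci identity (a² + b²)(c² + d²) = (ac − bd)² + (ad + bc)² = (ac + bd)² + (ad − bc)²:
  73 · 89 = 6497: from (3² + 8²)(5² + 8²), take (3·5 − 8·8, 3·8 + 8·5) = (15 − 64, 24 + 40) = (-49, 64); dropping signs (only squares matter) gives (49, 64); check 49² + 64² = 2401 + 4096 = 6497 ✓.
  Scale by k = 5: (5·49, 5·64) = (245, 320).
Step 4: Order so x ≤ y and verify: 245² + 320² = 60025 + 102400 = 162425 = n. ✓

n = 162425 = 245² + 320² (one valid representation with x ≤ y).


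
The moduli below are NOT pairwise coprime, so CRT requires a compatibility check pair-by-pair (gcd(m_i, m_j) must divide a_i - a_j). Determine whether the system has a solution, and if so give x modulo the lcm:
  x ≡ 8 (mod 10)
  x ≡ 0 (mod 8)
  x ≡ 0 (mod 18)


Moduli 10, 8, 18 are not pairwise coprime, so CRT works modulo lcm(m_i) when all pairwise compatibility conditions hold.
Pairwise compatibility: gcd(m_i, m_j) must divide a_i - a_j for every pair.
Merge one congruence at a time:
  Start: x ≡ 8 (mod 10).
  Combine with x ≡ 0 (mod 8): gcd(10, 8) = 2; 0 - 8 = -8, which IS divisible by 2, so compatible.
    Write x = 8 + 10·t and substitute into x ≡ 0 (mod 8): 10·t ≡ 0 − 8 = -8 (mod 8).
    Divide the congruence (and modulus) by g = 2: 5·t ≡ -4 (mod 4).
    Reduce coefficients mod 4: 1·t ≡ 0 (mod 4).
    So t ≡ 0 (mod 4).
    Then x = 8 + 10·0 = 8, valid modulo lcm(10, 8) = 40: x ≡ 8 (mod 40).
  Combine with x ≡ 0 (mod 18): gcd(40, 18) = 2; 0 - 8 = -8, which IS divisible by 2, so compatible.
    Write x = 8 + 40·t and substitute into x ≡ 0 (mod 18): 40·t ≡ 0 − 8 = -8 (mod 18).
    Divide the congruence (and modulus) by g = 2: 20·t ≡ -4 (mod 9).
    Reduce coefficients mod 9: 2·t ≡ 5 (mod 9).
    The inverse of 2 mod 9 is 5 (since 2·5 = 10 = 1·9 + 1), so t ≡ 5·5 = 25 ≡ 7 (mod 9).
    Then x = 8 + 40·7 = 288, valid modulo lcm(40, 18) = 360: x ≡ 288 (mod 360).
Verify: 288 mod 10 = 8, 288 mod 8 = 0, 288 mod 18 = 0.

x ≡ 288 (mod 360).


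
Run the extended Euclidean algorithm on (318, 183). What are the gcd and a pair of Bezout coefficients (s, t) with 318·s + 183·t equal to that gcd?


Euclidean algorithm on (318, 183) — divide until remainder is 0:
  318 = 1 · 183 + 135
  183 = 1 · 135 + 48
  135 = 2 · 48 + 39
  48 = 1 · 39 + 9
  39 = 4 · 9 + 3
  9 = 3 · 3 + 0
gcd(318, 183) = 3.
Track Bezout coefficients alongside the remainders: start with r₀ = 318 = a·1 + b·0 (s = 1, t = 0) and r₁ = 183 = a·0 + b·1 (s = 0, t = 1); each new remainder r_{k+1} = r_{k-1} − q_k·r_k inherits s_{k+1} = s_{k-1} − q_k·s_k, t_{k+1} = t_{k-1} − q_k·t_k, so r_k = a·s_k + b·t_k at every step:
  q = 1: r = 135, s = 1 − 1·0 = 1, t = 0 − 1·1 = -1  (check: 318·1 + 183·(-1) = 135)
  q = 1: r = 48, s = 0 − 1·1 = -1, t = 1 − 1·(-1) = 2  (check: 318·(-1) + 183·2 = 48)
  q = 2: r = 39, s = 1 − 2·(-1) = 3, t = -1 − 2·2 = -5  (check: 318·3 + 183·(-5) = 39)
  q = 1: r = 9, s = -1 − 1·3 = -4, t = 2 − 1·(-5) = 7  (check: 318·(-4) + 183·7 = 9)
  q = 4: r = 3, s = 3 − 4·(-4) = 19, t = -5 − 4·7 = -33  (check: 318·19 + 183·(-33) = 3)
The row with r = 3 (the gcd) gives the Bezout coefficients s = 19, t = -33.
Result: 318 · (19) + 183 · (-33) = 3.

gcd(318, 183) = 3; s = 19, t = -33 (check: 318·19 + 183·(-33) = 3).


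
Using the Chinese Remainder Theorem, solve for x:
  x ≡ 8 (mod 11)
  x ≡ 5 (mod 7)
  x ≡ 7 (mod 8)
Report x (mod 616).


Moduli 11, 7, 8 are pairwise coprime; by CRT there is a unique solution modulo M = 11 · 7 · 8 = 616.
Solve pairwise, accumulating the modulus:
  Start with x ≡ 8 (mod 11).
  Combine with x ≡ 5 (mod 7): since gcd(11, 7) = 1, we get a unique residue mod 77.
    Write x = 8 + 11·t and substitute into x ≡ 5 (mod 7): 11·t ≡ 5 − 8 = -3 (mod 7).
    Reduce coefficients mod 7: 4·t ≡ 4 (mod 7).
    The inverse of 4 mod 7 is 2 (since 4·2 = 8 = 1·7 + 1), so t ≡ 2·4 = 8 ≡ 1 (mod 7).
    Then x = 8 + 11·1 = 19, valid modulo lcm(11, 7) = 77: x ≡ 19 (mod 77).
  Combine with x ≡ 7 (mod 8): since gcd(77, 8) = 1, we get a unique residue mod 616.
    Write x = 19 + 77·t and substitute into x ≡ 7 (mod 8): 77·t ≡ 7 − 19 = -12 (mod 8).
    Reduce coefficients mod 8: 5·t ≡ 4 (mod 8).
    The inverse of 5 mod 8 is 5 (since 5·5 = 25 = 3·8 + 1), so t ≡ 5·4 = 20 ≡ 4 (mod 8).
    Then x = 19 + 77·4 = 327, valid modulo lcm(77, 8) = 616: x ≡ 327 (mod 616).
Verify: 327 mod 11 = 8 ✓, 327 mod 7 = 5 ✓, 327 mod 8 = 7 ✓.

x ≡ 327 (mod 616).


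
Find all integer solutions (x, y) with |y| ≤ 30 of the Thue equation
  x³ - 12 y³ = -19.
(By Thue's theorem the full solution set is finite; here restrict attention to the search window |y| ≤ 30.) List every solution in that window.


The equation is x³ - 12y³ = -19. For fixed y, x³ = 12·y³ − 19, so a solution requires the RHS to be a perfect cube.
Strategy: iterate y from -30 to 30, compute RHS = 12·y³ − 19, and check whether it is a (positive or negative) perfect cube.
Check small values of y:
  y = 0: RHS = -19 is not a perfect cube.
  y = 1: RHS = -7 is not a perfect cube.
  y = -1: RHS = -31 is not a perfect cube.
  y = 2: RHS = 77 is not a perfect cube.
  y = -2: RHS = -115 is not a perfect cube.
  y = 3: RHS = 305 is not a perfect cube.
  y = -3: RHS = -343 = (-7)³ ⇒ x = -7 works.
Continuing the search up to |y| = 30 finds no further solutions beyond those listed.
Collected solutions: (-7, -3).

Solutions (with |y| ≤ 30): (-7, -3).


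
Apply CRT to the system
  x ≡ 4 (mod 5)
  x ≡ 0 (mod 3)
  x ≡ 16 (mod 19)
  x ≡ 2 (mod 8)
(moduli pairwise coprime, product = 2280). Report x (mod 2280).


Product of moduli M = 5 · 3 · 19 · 8 = 2280.
Merge one congruence at a time:
  Start: x ≡ 4 (mod 5).
  Combine with x ≡ 0 (mod 3); new modulus lcm = 15.
    Write x = 4 + 5·t and substitute into x ≡ 0 (mod 3): 5·t ≡ 0 − 4 = -4 (mod 3).
    Reduce coefficients mod 3: 2·t ≡ 2 (mod 3).
    The inverse of 2 mod 3 is 2 (since 2·2 = 4 = 1·3 + 1), so t ≡ 2·2 = 4 ≡ 1 (mod 3).
    Then x = 4 + 5·1 = 9, valid modulo lcm(5, 3) = 15: x ≡ 9 (mod 15).
  Combine with x ≡ 16 (mod 19); new modulus lcm = 285.
    Write x = 9 + 15·t and substitute into x ≡ 16 (mod 19): 15·t ≡ 16 − 9 = 7 (mod 19).
    The inverse of 15 mod 19 is 14 (since 15·14 = 210 = 11·19 + 1), so t ≡ 14·7 = 98 ≡ 3 (mod 19).
    Then x = 9 + 15·3 = 54, valid modulo lcm(15, 19) = 285: x ≡ 54 (mod 285).
  Combine with x ≡ 2 (mod 8); new modulus lcm = 2280.
    Write x = 54 + 285·t and substitute into x ≡ 2 (mod 8): 285·t ≡ 2 − 54 = -52 (mod 8).
    Reduce coefficients mod 8: 5·t ≡ 4 (mod 8).
    The inverse of 5 mod 8 is 5 (since 5·5 = 25 = 3·8 + 1), so t ≡ 5·4 = 20 ≡ 4 (mod 8).
    Then x = 54 + 285·4 = 1194, valid modulo lcm(285, 8) = 2280: x ≡ 1194 (mod 2280).
Verify against each original: 1194 mod 5 = 4, 1194 mod 3 = 0, 1194 mod 19 = 16, 1194 mod 8 = 2.

x ≡ 1194 (mod 2280).


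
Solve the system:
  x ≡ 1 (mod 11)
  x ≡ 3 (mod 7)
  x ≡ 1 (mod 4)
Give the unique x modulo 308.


Moduli 11, 7, 4 are pairwise coprime; by CRT there is a unique solution modulo M = 11 · 7 · 4 = 308.
Solve pairwise, accumulating the modulus:
  Start with x ≡ 1 (mod 11).
  Combine with x ≡ 3 (mod 7): since gcd(11, 7) = 1, we get a unique residue mod 77.
    Write x = 1 + 11·t and substitute into x ≡ 3 (mod 7): 11·t ≡ 3 − 1 = 2 (mod 7).
    Reduce coefficients mod 7: 4·t ≡ 2 (mod 7).
    The inverse of 4 mod 7 is 2 (since 4·2 = 8 = 1·7 + 1), so t ≡ 2·2 = 4 ≡ 4 (mod 7).
    Then x = 1 + 11·4 = 45, valid modulo lcm(11, 7) = 77: x ≡ 45 (mod 77).
  Combine with x ≡ 1 (mod 4): since gcd(77, 4) = 1, we get a unique residue mod 308.
    Write x = 45 + 77·t and substitute into x ≡ 1 (mod 4): 77·t ≡ 1 − 45 = -44 (mod 4).
    Reduce coefficients mod 4: 1·t ≡ 0 (mod 4).
    So t ≡ 0 (mod 4).
    Then x = 45 + 77·0 = 45, valid modulo lcm(77, 4) = 308: x ≡ 45 (mod 308).
Verify: 45 mod 11 = 1 ✓, 45 mod 7 = 3 ✓, 45 mod 4 = 1 ✓.

x ≡ 45 (mod 308).


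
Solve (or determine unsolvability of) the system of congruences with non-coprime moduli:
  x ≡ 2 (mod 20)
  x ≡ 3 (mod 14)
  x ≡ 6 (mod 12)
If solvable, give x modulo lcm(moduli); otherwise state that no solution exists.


Moduli 20, 14, 12 are not pairwise coprime, so CRT works modulo lcm(m_i) when all pairwise compatibility conditions hold.
Pairwise compatibility: gcd(m_i, m_j) must divide a_i - a_j for every pair.
Merge one congruence at a time:
  Start: x ≡ 2 (mod 20).
  Combine with x ≡ 3 (mod 14): gcd(20, 14) = 2, and 3 - 2 = 1 is NOT divisible by 2.
    ⇒ system is inconsistent (no integer solution).

No solution (the system is inconsistent).


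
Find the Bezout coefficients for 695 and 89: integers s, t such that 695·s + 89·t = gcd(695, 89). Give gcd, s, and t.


Euclidean algorithm on (695, 89) — divide until remainder is 0:
  695 = 7 · 89 + 72
  89 = 1 · 72 + 17
  72 = 4 · 17 + 4
  17 = 4 · 4 + 1
  4 = 4 · 1 + 0
gcd(695, 89) = 1.
Track Bezout coefficients alongside the remainders: start with r₀ = 695 = a·1 + b·0 (s = 1, t = 0) and r₁ = 89 = a·0 + b·1 (s = 0, t = 1); each new remainder r_{k+1} = r_{k-1} − q_k·r_k inherits s_{k+1} = s_{k-1} − q_k·s_k, t_{k+1} = t_{k-1} − q_k·t_k, so r_k = a·s_k + b·t_k at every step:
  q = 7: r = 72, s = 1 − 7·0 = 1, t = 0 − 7·1 = -7  (check: 695·1 + 89·(-7) = 72)
  q = 1: r = 17, s = 0 − 1·1 = -1, t = 1 − 1·(-7) = 8  (check: 695·(-1) + 89·8 = 17)
  q = 4: r = 4, s = 1 − 4·(-1) = 5, t = -7 − 4·8 = -39  (check: 695·5 + 89·(-39) = 4)
  q = 4: r = 1, s = -1 − 4·5 = -21, t = 8 − 4·(-39) = 164  (check: 695·(-21) + 89·164 = 1)
The row with r = 1 (the gcd) gives the Bezout coefficients s = -21, t = 164.
Result: 695 · (-21) + 89 · (164) = 1.

gcd(695, 89) = 1; s = -21, t = 164 (check: 695·(-21) + 89·164 = 1).


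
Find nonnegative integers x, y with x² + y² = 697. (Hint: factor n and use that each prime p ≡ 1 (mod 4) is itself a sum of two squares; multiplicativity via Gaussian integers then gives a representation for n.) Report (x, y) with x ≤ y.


Step 1: Factor n = 697 = 17 · 41.
Step 2: Check the mod-4 condition on each prime factor: 17 ≡ 1 (mod 4), exponent 1; 41 ≡ 1 (mod 4), exponent 1.
All primes ≡ 3 (mod 4) appear to even exponent (or don't appear), so by the two-squares theorem n IS expressible as a sum of two squares.
Step 3: Build a representation. Here n = 17 · 41 is a product of primes ≡ 1 (mod 4). Each prime p ≡ 1 (mod 4) is itself a sum of two squares; find a² by testing p − a² for a perfect square:
  17: 17 − 1² = 16 = 4² ⇒ 17 = 1² + 4².
  41: 41 − 1² = 40, 41 − 2² = 37, 41 − 3² = 32, 41 − 4² = 25 = 5² ⇒ 41 = 4² + 5².
  Combine using the Brahmagupta–Fibonacci identity (a² + b²)(c² + d²) = (ac − bd)² + (ad + bc)² = (ac + bd)² + (ad − bc)²:
  17 · 41 = 697: from (1² + 4²)(4² + 5²), take (1·4 − 4·5, 1·5 + 4·4) = (4 − 20, 5 + 16) = (-16, 21); dropping signs (only squares matter) gives (16, 21); check 16² + 21² = 256 + 441 = 697 ✓.
Step 4: Order so x ≤ y and verify: 16² + 21² = 256 + 441 = 697 = n. ✓

n = 697 = 16² + 21² (one valid representation with x ≤ y).


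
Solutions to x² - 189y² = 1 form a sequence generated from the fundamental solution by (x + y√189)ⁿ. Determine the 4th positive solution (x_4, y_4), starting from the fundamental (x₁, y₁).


Step 1: Find the fundamental solution (x₁, y₁) of x² - 189y² = 1.
  Expand √189 as a continued fraction. a₀ = ⌊√189⌋ = 13; iterate m_{k+1} = d_k·a_k − m_k, d_{k+1} = (189 − m_{k+1}²)/d_k, a_{k+1} = ⌊(a₀ + m_{k+1})/d_{k+1}⌋ (starting m₀ = 0, d₀ = 1), with convergents p_k = a_k·p_{k-1} + p_{k-2}, q_k = a_k·q_{k-1} + q_{k-2} (p₋₁ = 1, q₋₁ = 0):
  k = 0: a₀ = 13; p₀/q₀ = 13/1; p₀² − 189·q₀² = 169 − 189 = -20.
  k = 1: m = 13, d = 20, a = ⌊(13 + 13)/20⌋ = 1; p/q = (1·13 + 1)/(1·1 + 0) = 14/1; p² − 189·q² = 196 − 189 = 7.
  k = 2: m = 7, d = 7, a = ⌊(13 + 7)/7⌋ = 2; p/q = (2·14 + 13)/(2·1 + 1) = 41/3; p² − 189·q² = 1681 − 1701 = -20.
  k = 3: m = 7, d = 20, a = ⌊(13 + 7)/20⌋ = 1; p/q = (1·41 + 14)/(1·3 + 1) = 55/4; p² − 189·q² = 3025 − 3024 = 1.
  The first convergent with p² − 189·q² = 1 gives the fundamental solution (x₁, y₁) = (55, 4).
Step 2: Apply the recurrence (x_{n+1}, y_{n+1}) = (x₁x_n + 189y₁y_n, x₁y_n + y₁x_n) repeatedly.
  From (x_1, y_1) = (55, 4): x_2 = 55·55 + 189·4·4 = 6049; y_2 = 55·4 + 4·55 = 440.
  From (x_2, y_2) = (6049, 440): x_3 = 55·6049 + 189·4·440 = 665335; y_3 = 55·440 + 4·6049 = 48396.
  From (x_3, y_3) = (665335, 48396): x_4 = 55·665335 + 189·4·48396 = 73180801; y_4 = 55·48396 + 4·665335 = 5323120.
Step 3: Verify x_4² - 189·y_4² = 5355429635001601 - 5355429635001600 = 1 (should be 1). ✓

(x_1, y_1) = (55, 4); (x_4, y_4) = (73180801, 5323120).


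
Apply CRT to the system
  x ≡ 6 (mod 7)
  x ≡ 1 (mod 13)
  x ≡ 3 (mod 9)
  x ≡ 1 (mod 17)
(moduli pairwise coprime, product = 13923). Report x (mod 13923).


Product of moduli M = 7 · 13 · 9 · 17 = 13923.
Merge one congruence at a time:
  Start: x ≡ 6 (mod 7).
  Combine with x ≡ 1 (mod 13); new modulus lcm = 91.
    Write x = 6 + 7·t and substitute into x ≡ 1 (mod 13): 7·t ≡ 1 − 6 = -5 (mod 13).
    Reduce coefficients mod 13: 7·t ≡ 8 (mod 13).
    The inverse of 7 mod 13 is 2 (since 7·2 = 14 = 1·13 + 1), so t ≡ 2·8 = 16 ≡ 3 (mod 13).
    Then x = 6 + 7·3 = 27, valid modulo lcm(7, 13) = 91: x ≡ 27 (mod 91).
  Combine with x ≡ 3 (mod 9); new modulus lcm = 819.
    Write x = 27 + 91·t and substitute into x ≡ 3 (mod 9): 91·t ≡ 3 − 27 = -24 (mod 9).
    Reduce coefficients mod 9: 1·t ≡ 3 (mod 9).
    So t ≡ 3 (mod 9).
    Then x = 27 + 91·3 = 300, valid modulo lcm(91, 9) = 819: x ≡ 300 (mod 819).
  Combine with x ≡ 1 (mod 17); new modulus lcm = 13923.
    Write x = 300 + 819·t and substitute into x ≡ 1 (mod 17): 819·t ≡ 1 − 300 = -299 (mod 17).
    Reduce coefficients mod 17: 3·t ≡ 7 (mod 17).
    The inverse of 3 mod 17 is 6 (since 3·6 = 18 = 1·17 + 1), so t ≡ 6·7 = 42 ≡ 8 (mod 17).
    Then x = 300 + 819·8 = 6852, valid modulo lcm(819, 17) = 13923: x ≡ 6852 (mod 13923).
Verify against each original: 6852 mod 7 = 6, 6852 mod 13 = 1, 6852 mod 9 = 3, 6852 mod 17 = 1.

x ≡ 6852 (mod 13923).


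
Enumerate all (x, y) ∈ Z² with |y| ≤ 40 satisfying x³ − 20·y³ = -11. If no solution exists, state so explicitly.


The equation is x³ - 20y³ = -11. For fixed y, x³ = 20·y³ − 11, so a solution requires the RHS to be a perfect cube.
Strategy: iterate y from -40 to 40, compute RHS = 20·y³ − 11, and check whether it is a (positive or negative) perfect cube.
Check small values of y:
  y = 0: RHS = -11 is not a perfect cube.
  y = 1: RHS = 9 is not a perfect cube.
  y = -1: RHS = -31 is not a perfect cube.
  y = 2: RHS = 149 is not a perfect cube.
  y = -2: RHS = -171 is not a perfect cube.
  y = 3: RHS = 529 is not a perfect cube.
  y = -3: RHS = -551 is not a perfect cube.
Continuing the search up to |y| = 40 finds no solutions either.
No (x, y) in the scanned range satisfies the equation.

No integer solutions with |y| ≤ 40.


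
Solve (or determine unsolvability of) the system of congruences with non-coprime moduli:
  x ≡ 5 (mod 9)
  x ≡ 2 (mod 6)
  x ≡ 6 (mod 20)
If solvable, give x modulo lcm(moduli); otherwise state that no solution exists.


Moduli 9, 6, 20 are not pairwise coprime, so CRT works modulo lcm(m_i) when all pairwise compatibility conditions hold.
Pairwise compatibility: gcd(m_i, m_j) must divide a_i - a_j for every pair.
Merge one congruence at a time:
  Start: x ≡ 5 (mod 9).
  Combine with x ≡ 2 (mod 6): gcd(9, 6) = 3; 2 - 5 = -3, which IS divisible by 3, so compatible.
    Write x = 5 + 9·t and substitute into x ≡ 2 (mod 6): 9·t ≡ 2 − 5 = -3 (mod 6).
    Divide the congruence (and modulus) by g = 3: 3·t ≡ -1 (mod 2).
    Reduce coefficients mod 2: 1·t ≡ 1 (mod 2).
    So t ≡ 1 (mod 2).
    Then x = 5 + 9·1 = 14, valid modulo lcm(9, 6) = 18: x ≡ 14 (mod 18).
  Combine with x ≡ 6 (mod 20): gcd(18, 20) = 2; 6 - 14 = -8, which IS divisible by 2, so compatible.
    Write x = 14 + 18·t and substitute into x ≡ 6 (mod 20): 18·t ≡ 6 − 14 = -8 (mod 20).
    Divide the congruence (and modulus) by g = 2: 9·t ≡ -4 (mod 10).
    Reduce coefficients mod 10: 9·t ≡ 6 (mod 10).
    The inverse of 9 mod 10 is 9 (since 9·9 = 81 = 8·10 + 1), so t ≡ 9·6 = 54 ≡ 4 (mod 10).
    Then x = 14 + 18·4 = 86, valid modulo lcm(18, 20) = 180: x ≡ 86 (mod 180).
Verify: 86 mod 9 = 5, 86 mod 6 = 2, 86 mod 20 = 6.

x ≡ 86 (mod 180).


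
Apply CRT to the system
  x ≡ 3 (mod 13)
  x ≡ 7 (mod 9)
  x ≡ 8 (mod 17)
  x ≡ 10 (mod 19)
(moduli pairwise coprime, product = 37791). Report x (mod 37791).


Product of moduli M = 13 · 9 · 17 · 19 = 37791.
Merge one congruence at a time:
  Start: x ≡ 3 (mod 13).
  Combine with x ≡ 7 (mod 9); new modulus lcm = 117.
    Write x = 3 + 13·t and substitute into x ≡ 7 (mod 9): 13·t ≡ 7 − 3 = 4 (mod 9).
    Reduce coefficients mod 9: 4·t ≡ 4 (mod 9).
    The inverse of 4 mod 9 is 7 (since 4·7 = 28 = 3·9 + 1), so t ≡ 7·4 = 28 ≡ 1 (mod 9).
    Then x = 3 + 13·1 = 16, valid modulo lcm(13, 9) = 117: x ≡ 16 (mod 117).
  Combine with x ≡ 8 (mod 17); new modulus lcm = 1989.
    Write x = 16 + 117·t and substitute into x ≡ 8 (mod 17): 117·t ≡ 8 − 16 = -8 (mod 17).
    Reduce coefficients mod 17: 15·t ≡ 9 (mod 17).
    The inverse of 15 mod 17 is 8 (since 15·8 = 120 = 7·17 + 1), so t ≡ 8·9 = 72 ≡ 4 (mod 17).
    Then x = 16 + 117·4 = 484, valid modulo lcm(117, 17) = 1989: x ≡ 484 (mod 1989).
  Combine with x ≡ 10 (mod 19); new modulus lcm = 37791.
    Write x = 484 + 1989·t and substitute into x ≡ 10 (mod 19): 1989·t ≡ 10 − 484 = -474 (mod 19).
    Reduce coefficients mod 19: 13·t ≡ 1 (mod 19).
    The inverse of 13 mod 19 is 3 (since 13·3 = 39 = 2·19 + 1), so t ≡ 3·1 = 3 ≡ 3 (mod 19).
    Then x = 484 + 1989·3 = 6451, valid modulo lcm(1989, 19) = 37791: x ≡ 6451 (mod 37791).
Verify against each original: 6451 mod 13 = 3, 6451 mod 9 = 7, 6451 mod 17 = 8, 6451 mod 19 = 10.

x ≡ 6451 (mod 37791).


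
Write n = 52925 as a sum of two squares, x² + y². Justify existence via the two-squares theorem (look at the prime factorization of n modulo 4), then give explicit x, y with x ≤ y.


Step 1: Factor n = 52925 = 5^2 · 29 · 73.
Step 2: Check the mod-4 condition on each prime factor: 5 ≡ 1 (mod 4), exponent 2; 29 ≡ 1 (mod 4), exponent 1; 73 ≡ 1 (mod 4), exponent 1.
All primes ≡ 3 (mod 4) appear to even exponent (or don't appear), so by the two-squares theorem n IS expressible as a sum of two squares.
Step 3: Build a representation. Group n = k² · m with k = 5 and m = 29 · 73 = 2117 (a product of primes ≡ 1 (mod 4)); a representation of m scales to one of n via (k·x)² + (k·y)² = k²(x² + y²). Each prime p ≡ 1 (mod 4) is itself a sum of two squares; find a² by testing p − a² for a perfect square:
  29: 29 − 1² = 28, 29 − 2² = 25 = 5² ⇒ 29 = 2² + 5².
  73: 73 − 1² = 72, 73 − 2² = 69, 73 − 3² = 64 = 8² ⇒ 73 = 3² + 8².
  Combine using the Brahmagupta–Fibonacci identity (a² + b²)(c² + d²) = (ac − bd)² + (ad + bc)² = (ac + bd)² + (ad − bc)²:
  29 · 73 = 2117: from (2² + 5²)(3² + 8²), take (2·3 − 5·8, 2·8 + 5·3) = (6 − 40, 16 + 15) = (-34, 31); dropping signs (only squares matter) gives (34, 31); check 34² + 31² = 1156 + 961 = 2117 ✓.
  Scale by k = 5: (5·34, 5·31) = (170, 155).
Step 4: Order so x ≤ y and verify: 155² + 170² = 24025 + 28900 = 52925 = n. ✓

n = 52925 = 155² + 170² (one valid representation with x ≤ y).


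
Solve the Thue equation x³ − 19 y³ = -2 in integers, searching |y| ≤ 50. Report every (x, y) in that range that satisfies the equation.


The equation is x³ - 19y³ = -2. For fixed y, x³ = 19·y³ − 2, so a solution requires the RHS to be a perfect cube.
Strategy: iterate y from -50 to 50, compute RHS = 19·y³ − 2, and check whether it is a (positive or negative) perfect cube.
Check small values of y:
  y = 0: RHS = -2 is not a perfect cube.
  y = 1: RHS = 17 is not a perfect cube.
  y = -1: RHS = -21 is not a perfect cube.
  y = 2: RHS = 150 is not a perfect cube.
  y = -2: RHS = -154 is not a perfect cube.
  y = 3: RHS = 511 is not a perfect cube.
  y = -3: RHS = -515 is not a perfect cube.
Continuing the search up to |y| = 50 finds no solutions either.
No (x, y) in the scanned range satisfies the equation.

No integer solutions with |y| ≤ 50.


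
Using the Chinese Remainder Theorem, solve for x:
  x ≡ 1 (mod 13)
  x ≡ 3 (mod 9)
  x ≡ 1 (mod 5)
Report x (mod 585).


Moduli 13, 9, 5 are pairwise coprime; by CRT there is a unique solution modulo M = 13 · 9 · 5 = 585.
Solve pairwise, accumulating the modulus:
  Start with x ≡ 1 (mod 13).
  Combine with x ≡ 3 (mod 9): since gcd(13, 9) = 1, we get a unique residue mod 117.
    Write x = 1 + 13·t and substitute into x ≡ 3 (mod 9): 13·t ≡ 3 − 1 = 2 (mod 9).
    Reduce coefficients mod 9: 4·t ≡ 2 (mod 9).
    The inverse of 4 mod 9 is 7 (since 4·7 = 28 = 3·9 + 1), so t ≡ 7·2 = 14 ≡ 5 (mod 9).
    Then x = 1 + 13·5 = 66, valid modulo lcm(13, 9) = 117: x ≡ 66 (mod 117).
  Combine with x ≡ 1 (mod 5): since gcd(117, 5) = 1, we get a unique residue mod 585.
    Write x = 66 + 117·t and substitute into x ≡ 1 (mod 5): 117·t ≡ 1 − 66 = -65 (mod 5).
    Reduce coefficients mod 5: 2·t ≡ 0 (mod 5).
    The inverse of 2 mod 5 is 3 (since 2·3 = 6 = 1·5 + 1), so t ≡ 3·0 = 0 ≡ 0 (mod 5).
    Then x = 66 + 117·0 = 66, valid modulo lcm(117, 5) = 585: x ≡ 66 (mod 585).
Verify: 66 mod 13 = 1 ✓, 66 mod 9 = 3 ✓, 66 mod 5 = 1 ✓.

x ≡ 66 (mod 585).


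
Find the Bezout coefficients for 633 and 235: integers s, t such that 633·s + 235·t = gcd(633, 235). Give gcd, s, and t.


Euclidean algorithm on (633, 235) — divide until remainder is 0:
  633 = 2 · 235 + 163
  235 = 1 · 163 + 72
  163 = 2 · 72 + 19
  72 = 3 · 19 + 15
  19 = 1 · 15 + 4
  15 = 3 · 4 + 3
  4 = 1 · 3 + 1
  3 = 3 · 1 + 0
gcd(633, 235) = 1.
Track Bezout coefficients alongside the remainders: start with r₀ = 633 = a·1 + b·0 (s = 1, t = 0) and r₁ = 235 = a·0 + b·1 (s = 0, t = 1); each new remainder r_{k+1} = r_{k-1} − q_k·r_k inherits s_{k+1} = s_{k-1} − q_k·s_k, t_{k+1} = t_{k-1} − q_k·t_k, so r_k = a·s_k + b·t_k at every step:
  q = 2: r = 163, s = 1 − 2·0 = 1, t = 0 − 2·1 = -2  (check: 633·1 + 235·(-2) = 163)
  q = 1: r = 72, s = 0 − 1·1 = -1, t = 1 − 1·(-2) = 3  (check: 633·(-1) + 235·3 = 72)
  q = 2: r = 19, s = 1 − 2·(-1) = 3, t = -2 − 2·3 = -8  (check: 633·3 + 235·(-8) = 19)
  q = 3: r = 15, s = -1 − 3·3 = -10, t = 3 − 3·(-8) = 27  (check: 633·(-10) + 235·27 = 15)
  q = 1: r = 4, s = 3 − 1·(-10) = 13, t = -8 − 1·27 = -35  (check: 633·13 + 235·(-35) = 4)
  q = 3: r = 3, s = -10 − 3·13 = -49, t = 27 − 3·(-35) = 132  (check: 633·(-49) + 235·132 = 3)
  q = 1: r = 1, s = 13 − 1·(-49) = 62, t = -35 − 1·132 = -167  (check: 633·62 + 235·(-167) = 1)
The row with r = 1 (the gcd) gives the Bezout coefficients s = 62, t = -167.
Result: 633 · (62) + 235 · (-167) = 1.

gcd(633, 235) = 1; s = 62, t = -167 (check: 633·62 + 235·(-167) = 1).


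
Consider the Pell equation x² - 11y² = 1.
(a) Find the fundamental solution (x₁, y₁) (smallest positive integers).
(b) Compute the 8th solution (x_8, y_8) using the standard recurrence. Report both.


Step 1: Find the fundamental solution (x₁, y₁) of x² - 11y² = 1.
  Expand √11 as a continued fraction. a₀ = ⌊√11⌋ = 3; iterate m_{k+1} = d_k·a_k − m_k, d_{k+1} = (11 − m_{k+1}²)/d_k, a_{k+1} = ⌊(a₀ + m_{k+1})/d_{k+1}⌋ (starting m₀ = 0, d₀ = 1), with convergents p_k = a_k·p_{k-1} + p_{k-2}, q_k = a_k·q_{k-1} + q_{k-2} (p₋₁ = 1, q₋₁ = 0):
  k = 0: a₀ = 3; p₀/q₀ = 3/1; p₀² − 11·q₀² = 9 − 11 = -2.
  k = 1: m = 3, d = 2, a = ⌊(3 + 3)/2⌋ = 3; p/q = (3·3 + 1)/(3·1 + 0) = 10/3; p² − 11·q² = 100 − 99 = 1.
  The first convergent with p² − 11·q² = 1 gives the fundamental solution (x₁, y₁) = (10, 3).
Step 2: Apply the recurrence (x_{n+1}, y_{n+1}) = (x₁x_n + 11y₁y_n, x₁y_n + y₁x_n) repeatedly.
  From (x_1, y_1) = (10, 3): x_2 = 10·10 + 11·3·3 = 199; y_2 = 10·3 + 3·10 = 60.
  From (x_2, y_2) = (199, 60): x_3 = 10·199 + 11·3·60 = 3970; y_3 = 10·60 + 3·199 = 1197.
  From (x_3, y_3) = (3970, 1197): x_4 = 10·3970 + 11·3·1197 = 79201; y_4 = 10·1197 + 3·3970 = 23880.
  From (x_4, y_4) = (79201, 23880): x_5 = 10·79201 + 11·3·23880 = 1580050; y_5 = 10·23880 + 3·79201 = 476403.
  From (x_5, y_5) = (1580050, 476403): x_6 = 10·1580050 + 11·3·476403 = 31521799; y_6 = 10·476403 + 3·1580050 = 9504180.
  From (x_6, y_6) = (31521799, 9504180): x_7 = 10·31521799 + 11·3·9504180 = 628855930; y_7 = 10·9504180 + 3·31521799 = 189607197.
  From (x_7, y_7) = (628855930, 189607197): x_8 = 10·628855930 + 11·3·189607197 = 12545596801; y_8 = 10·189607197 + 3·628855930 = 3782639760.
Step 3: Verify x_8² - 11·y_8² = 157391999093261433601 - 157391999093261433600 = 1 (should be 1). ✓

(x_1, y_1) = (10, 3); (x_8, y_8) = (12545596801, 3782639760).


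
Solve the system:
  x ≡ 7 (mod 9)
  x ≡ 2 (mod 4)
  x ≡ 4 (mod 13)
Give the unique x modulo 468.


Moduli 9, 4, 13 are pairwise coprime; by CRT there is a unique solution modulo M = 9 · 4 · 13 = 468.
Solve pairwise, accumulating the modulus:
  Start with x ≡ 7 (mod 9).
  Combine with x ≡ 2 (mod 4): since gcd(9, 4) = 1, we get a unique residue mod 36.
    Write x = 7 + 9·t and substitute into x ≡ 2 (mod 4): 9·t ≡ 2 − 7 = -5 (mod 4).
    Reduce coefficients mod 4: 1·t ≡ 3 (mod 4).
    So t ≡ 3 (mod 4).
    Then x = 7 + 9·3 = 34, valid modulo lcm(9, 4) = 36: x ≡ 34 (mod 36).
  Combine with x ≡ 4 (mod 13): since gcd(36, 13) = 1, we get a unique residue mod 468.
    Write x = 34 + 36·t and substitute into x ≡ 4 (mod 13): 36·t ≡ 4 − 34 = -30 (mod 13).
    Reduce coefficients mod 13: 10·t ≡ 9 (mod 13).
    The inverse of 10 mod 13 is 4 (since 10·4 = 40 = 3·13 + 1), so t ≡ 4·9 = 36 ≡ 10 (mod 13).
    Then x = 34 + 36·10 = 394, valid modulo lcm(36, 13) = 468: x ≡ 394 (mod 468).
Verify: 394 mod 9 = 7 ✓, 394 mod 4 = 2 ✓, 394 mod 13 = 4 ✓.

x ≡ 394 (mod 468).


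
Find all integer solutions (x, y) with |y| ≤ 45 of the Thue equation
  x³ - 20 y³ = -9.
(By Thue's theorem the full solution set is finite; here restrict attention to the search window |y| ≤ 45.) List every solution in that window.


The equation is x³ - 20y³ = -9. For fixed y, x³ = 20·y³ − 9, so a solution requires the RHS to be a perfect cube.
Strategy: iterate y from -45 to 45, compute RHS = 20·y³ − 9, and check whether it is a (positive or negative) perfect cube.
Check small values of y:
  y = 0: RHS = -9 is not a perfect cube.
  y = 1: RHS = 11 is not a perfect cube.
  y = -1: RHS = -29 is not a perfect cube.
  y = 2: RHS = 151 is not a perfect cube.
  y = -2: RHS = -169 is not a perfect cube.
  y = 3: RHS = 531 is not a perfect cube.
  y = -3: RHS = -549 is not a perfect cube.
Continuing the search up to |y| = 45 finds no solutions either.
No (x, y) in the scanned range satisfies the equation.

No integer solutions with |y| ≤ 45.


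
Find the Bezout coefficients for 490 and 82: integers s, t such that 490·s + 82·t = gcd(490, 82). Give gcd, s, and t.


Euclidean algorithm on (490, 82) — divide until remainder is 0:
  490 = 5 · 82 + 80
  82 = 1 · 80 + 2
  80 = 40 · 2 + 0
gcd(490, 82) = 2.
Track Bezout coefficients alongside the remainders: start with r₀ = 490 = a·1 + b·0 (s = 1, t = 0) and r₁ = 82 = a·0 + b·1 (s = 0, t = 1); each new remainder r_{k+1} = r_{k-1} − q_k·r_k inherits s_{k+1} = s_{k-1} − q_k·s_k, t_{k+1} = t_{k-1} − q_k·t_k, so r_k = a·s_k + b·t_k at every step:
  q = 5: r = 80, s = 1 − 5·0 = 1, t = 0 − 5·1 = -5  (check: 490·1 + 82·(-5) = 80)
  q = 1: r = 2, s = 0 − 1·1 = -1, t = 1 − 1·(-5) = 6  (check: 490·(-1) + 82·6 = 2)
The row with r = 2 (the gcd) gives the Bezout coefficients s = -1, t = 6.
Result: 490 · (-1) + 82 · (6) = 2.

gcd(490, 82) = 2; s = -1, t = 6 (check: 490·(-1) + 82·6 = 2).


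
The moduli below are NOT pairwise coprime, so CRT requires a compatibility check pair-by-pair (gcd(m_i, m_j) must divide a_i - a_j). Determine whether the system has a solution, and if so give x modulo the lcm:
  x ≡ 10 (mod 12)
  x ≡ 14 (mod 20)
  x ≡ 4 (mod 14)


Moduli 12, 20, 14 are not pairwise coprime, so CRT works modulo lcm(m_i) when all pairwise compatibility conditions hold.
Pairwise compatibility: gcd(m_i, m_j) must divide a_i - a_j for every pair.
Merge one congruence at a time:
  Start: x ≡ 10 (mod 12).
  Combine with x ≡ 14 (mod 20): gcd(12, 20) = 4; 14 - 10 = 4, which IS divisible by 4, so compatible.
    Write x = 10 + 12·t and substitute into x ≡ 14 (mod 20): 12·t ≡ 14 − 10 = 4 (mod 20).
    Divide the congruence (and modulus) by g = 4: 3·t ≡ 1 (mod 5).
    The inverse of 3 mod 5 is 2 (since 3·2 = 6 = 1·5 + 1), so t ≡ 2·1 = 2 ≡ 2 (mod 5).
    Then x = 10 + 12·2 = 34, valid modulo lcm(12, 20) = 60: x ≡ 34 (mod 60).
  Combine with x ≡ 4 (mod 14): gcd(60, 14) = 2; 4 - 34 = -30, which IS divisible by 2, so compatible.
    Write x = 34 + 60·t and substitute into x ≡ 4 (mod 14): 60·t ≡ 4 − 34 = -30 (mod 14).
    Divide the congruence (and modulus) by g = 2: 30·t ≡ -15 (mod 7).
    Reduce coefficients mod 7: 2·t ≡ 6 (mod 7).
    The inverse of 2 mod 7 is 4 (since 2·4 = 8 = 1·7 + 1), so t ≡ 4·6 = 24 ≡ 3 (mod 7).
    Then x = 34 + 60·3 = 214, valid modulo lcm(60, 14) = 420: x ≡ 214 (mod 420).
Verify: 214 mod 12 = 10, 214 mod 20 = 14, 214 mod 14 = 4.

x ≡ 214 (mod 420).
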